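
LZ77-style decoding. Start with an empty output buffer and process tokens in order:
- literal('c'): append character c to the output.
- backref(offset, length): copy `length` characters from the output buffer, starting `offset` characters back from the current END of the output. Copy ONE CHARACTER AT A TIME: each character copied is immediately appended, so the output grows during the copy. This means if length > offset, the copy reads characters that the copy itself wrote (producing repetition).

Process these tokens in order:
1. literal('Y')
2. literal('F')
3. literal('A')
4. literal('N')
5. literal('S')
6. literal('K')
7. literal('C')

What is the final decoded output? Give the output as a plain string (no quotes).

Token 1: literal('Y'). Output: "Y"
Token 2: literal('F'). Output: "YF"
Token 3: literal('A'). Output: "YFA"
Token 4: literal('N'). Output: "YFAN"
Token 5: literal('S'). Output: "YFANS"
Token 6: literal('K'). Output: "YFANSK"
Token 7: literal('C'). Output: "YFANSKC"

Answer: YFANSKC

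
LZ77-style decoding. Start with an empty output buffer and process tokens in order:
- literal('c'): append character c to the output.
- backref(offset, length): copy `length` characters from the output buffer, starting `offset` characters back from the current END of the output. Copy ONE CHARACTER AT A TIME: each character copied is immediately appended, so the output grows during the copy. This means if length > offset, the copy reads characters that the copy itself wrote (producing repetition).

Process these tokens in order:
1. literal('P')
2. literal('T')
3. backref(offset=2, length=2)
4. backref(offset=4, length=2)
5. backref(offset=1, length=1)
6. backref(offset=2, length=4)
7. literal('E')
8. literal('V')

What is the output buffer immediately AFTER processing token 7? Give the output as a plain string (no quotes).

Answer: PTPTPTTTTTTE

Derivation:
Token 1: literal('P'). Output: "P"
Token 2: literal('T'). Output: "PT"
Token 3: backref(off=2, len=2). Copied 'PT' from pos 0. Output: "PTPT"
Token 4: backref(off=4, len=2). Copied 'PT' from pos 0. Output: "PTPTPT"
Token 5: backref(off=1, len=1). Copied 'T' from pos 5. Output: "PTPTPTT"
Token 6: backref(off=2, len=4) (overlapping!). Copied 'TTTT' from pos 5. Output: "PTPTPTTTTTT"
Token 7: literal('E'). Output: "PTPTPTTTTTTE"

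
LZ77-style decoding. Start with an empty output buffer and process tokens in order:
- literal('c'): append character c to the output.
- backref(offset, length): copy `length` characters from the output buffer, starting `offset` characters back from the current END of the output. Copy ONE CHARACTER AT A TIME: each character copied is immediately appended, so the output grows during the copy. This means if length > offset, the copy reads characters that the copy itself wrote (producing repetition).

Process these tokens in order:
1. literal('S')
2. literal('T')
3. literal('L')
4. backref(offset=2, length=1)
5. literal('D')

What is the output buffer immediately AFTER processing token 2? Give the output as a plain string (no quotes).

Answer: ST

Derivation:
Token 1: literal('S'). Output: "S"
Token 2: literal('T'). Output: "ST"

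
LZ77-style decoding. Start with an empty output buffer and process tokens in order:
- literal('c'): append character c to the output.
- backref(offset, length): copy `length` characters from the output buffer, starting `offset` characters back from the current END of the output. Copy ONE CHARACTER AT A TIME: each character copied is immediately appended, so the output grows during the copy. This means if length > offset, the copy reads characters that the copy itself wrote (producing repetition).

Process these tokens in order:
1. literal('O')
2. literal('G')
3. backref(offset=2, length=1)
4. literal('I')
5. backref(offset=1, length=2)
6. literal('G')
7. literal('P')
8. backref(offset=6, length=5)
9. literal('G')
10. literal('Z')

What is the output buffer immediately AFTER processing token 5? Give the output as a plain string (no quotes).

Token 1: literal('O'). Output: "O"
Token 2: literal('G'). Output: "OG"
Token 3: backref(off=2, len=1). Copied 'O' from pos 0. Output: "OGO"
Token 4: literal('I'). Output: "OGOI"
Token 5: backref(off=1, len=2) (overlapping!). Copied 'II' from pos 3. Output: "OGOIII"

Answer: OGOIII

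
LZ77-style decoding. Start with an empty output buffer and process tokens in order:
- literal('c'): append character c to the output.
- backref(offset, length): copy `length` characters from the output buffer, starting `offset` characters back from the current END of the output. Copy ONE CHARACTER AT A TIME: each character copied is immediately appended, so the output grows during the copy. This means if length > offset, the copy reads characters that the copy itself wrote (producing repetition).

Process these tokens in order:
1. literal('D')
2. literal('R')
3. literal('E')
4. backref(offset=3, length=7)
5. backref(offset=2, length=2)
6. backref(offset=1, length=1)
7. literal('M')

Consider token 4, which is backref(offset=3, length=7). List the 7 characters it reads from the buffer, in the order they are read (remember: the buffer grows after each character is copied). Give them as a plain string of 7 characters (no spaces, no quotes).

Token 1: literal('D'). Output: "D"
Token 2: literal('R'). Output: "DR"
Token 3: literal('E'). Output: "DRE"
Token 4: backref(off=3, len=7). Buffer before: "DRE" (len 3)
  byte 1: read out[0]='D', append. Buffer now: "DRED"
  byte 2: read out[1]='R', append. Buffer now: "DREDR"
  byte 3: read out[2]='E', append. Buffer now: "DREDRE"
  byte 4: read out[3]='D', append. Buffer now: "DREDRED"
  byte 5: read out[4]='R', append. Buffer now: "DREDREDR"
  byte 6: read out[5]='E', append. Buffer now: "DREDREDRE"
  byte 7: read out[6]='D', append. Buffer now: "DREDREDRED"

Answer: DREDRED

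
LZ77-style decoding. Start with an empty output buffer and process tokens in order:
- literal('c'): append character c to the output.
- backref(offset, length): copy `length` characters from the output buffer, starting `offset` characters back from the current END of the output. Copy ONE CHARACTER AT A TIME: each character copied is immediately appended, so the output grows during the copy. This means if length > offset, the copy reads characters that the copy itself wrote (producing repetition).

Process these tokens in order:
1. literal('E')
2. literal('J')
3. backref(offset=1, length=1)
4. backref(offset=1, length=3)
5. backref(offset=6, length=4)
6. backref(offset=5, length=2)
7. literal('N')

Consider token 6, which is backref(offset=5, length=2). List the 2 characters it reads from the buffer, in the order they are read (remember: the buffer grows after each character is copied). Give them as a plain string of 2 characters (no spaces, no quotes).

Answer: JE

Derivation:
Token 1: literal('E'). Output: "E"
Token 2: literal('J'). Output: "EJ"
Token 3: backref(off=1, len=1). Copied 'J' from pos 1. Output: "EJJ"
Token 4: backref(off=1, len=3) (overlapping!). Copied 'JJJ' from pos 2. Output: "EJJJJJ"
Token 5: backref(off=6, len=4). Copied 'EJJJ' from pos 0. Output: "EJJJJJEJJJ"
Token 6: backref(off=5, len=2). Buffer before: "EJJJJJEJJJ" (len 10)
  byte 1: read out[5]='J', append. Buffer now: "EJJJJJEJJJJ"
  byte 2: read out[6]='E', append. Buffer now: "EJJJJJEJJJJE"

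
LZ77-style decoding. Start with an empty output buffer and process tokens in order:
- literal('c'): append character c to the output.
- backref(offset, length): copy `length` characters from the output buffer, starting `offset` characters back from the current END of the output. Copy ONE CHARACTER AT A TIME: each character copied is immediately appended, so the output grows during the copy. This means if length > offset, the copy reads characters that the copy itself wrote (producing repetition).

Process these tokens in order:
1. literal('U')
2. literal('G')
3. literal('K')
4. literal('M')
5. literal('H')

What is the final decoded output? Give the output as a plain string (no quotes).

Token 1: literal('U'). Output: "U"
Token 2: literal('G'). Output: "UG"
Token 3: literal('K'). Output: "UGK"
Token 4: literal('M'). Output: "UGKM"
Token 5: literal('H'). Output: "UGKMH"

Answer: UGKMH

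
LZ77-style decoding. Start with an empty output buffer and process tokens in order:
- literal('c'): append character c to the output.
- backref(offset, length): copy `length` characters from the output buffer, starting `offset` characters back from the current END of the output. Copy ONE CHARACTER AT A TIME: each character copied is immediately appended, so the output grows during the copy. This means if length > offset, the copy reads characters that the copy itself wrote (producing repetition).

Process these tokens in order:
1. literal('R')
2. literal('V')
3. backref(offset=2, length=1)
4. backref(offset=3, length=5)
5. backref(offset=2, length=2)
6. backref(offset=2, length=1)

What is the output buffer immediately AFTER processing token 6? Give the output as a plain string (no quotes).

Answer: RVRRVRRVRVR

Derivation:
Token 1: literal('R'). Output: "R"
Token 2: literal('V'). Output: "RV"
Token 3: backref(off=2, len=1). Copied 'R' from pos 0. Output: "RVR"
Token 4: backref(off=3, len=5) (overlapping!). Copied 'RVRRV' from pos 0. Output: "RVRRVRRV"
Token 5: backref(off=2, len=2). Copied 'RV' from pos 6. Output: "RVRRVRRVRV"
Token 6: backref(off=2, len=1). Copied 'R' from pos 8. Output: "RVRRVRRVRVR"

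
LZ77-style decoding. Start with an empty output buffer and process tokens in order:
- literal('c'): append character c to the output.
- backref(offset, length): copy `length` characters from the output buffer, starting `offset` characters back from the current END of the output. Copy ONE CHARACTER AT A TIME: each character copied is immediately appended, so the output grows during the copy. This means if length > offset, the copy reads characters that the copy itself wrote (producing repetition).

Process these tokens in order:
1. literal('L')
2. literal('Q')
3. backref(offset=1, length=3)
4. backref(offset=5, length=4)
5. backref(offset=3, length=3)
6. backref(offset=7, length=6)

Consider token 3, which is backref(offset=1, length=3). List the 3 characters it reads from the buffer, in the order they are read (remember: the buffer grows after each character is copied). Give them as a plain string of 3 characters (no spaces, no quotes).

Answer: QQQ

Derivation:
Token 1: literal('L'). Output: "L"
Token 2: literal('Q'). Output: "LQ"
Token 3: backref(off=1, len=3). Buffer before: "LQ" (len 2)
  byte 1: read out[1]='Q', append. Buffer now: "LQQ"
  byte 2: read out[2]='Q', append. Buffer now: "LQQQ"
  byte 3: read out[3]='Q', append. Buffer now: "LQQQQ"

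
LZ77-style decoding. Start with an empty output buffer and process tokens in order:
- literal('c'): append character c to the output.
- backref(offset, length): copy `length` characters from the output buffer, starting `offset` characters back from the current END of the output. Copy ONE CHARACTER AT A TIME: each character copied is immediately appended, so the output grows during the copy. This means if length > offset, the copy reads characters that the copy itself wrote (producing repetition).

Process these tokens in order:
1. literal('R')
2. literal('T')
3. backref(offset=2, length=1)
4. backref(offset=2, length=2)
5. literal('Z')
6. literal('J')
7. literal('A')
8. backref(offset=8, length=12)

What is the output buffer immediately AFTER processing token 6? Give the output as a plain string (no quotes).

Answer: RTRTRZJ

Derivation:
Token 1: literal('R'). Output: "R"
Token 2: literal('T'). Output: "RT"
Token 3: backref(off=2, len=1). Copied 'R' from pos 0. Output: "RTR"
Token 4: backref(off=2, len=2). Copied 'TR' from pos 1. Output: "RTRTR"
Token 5: literal('Z'). Output: "RTRTRZ"
Token 6: literal('J'). Output: "RTRTRZJ"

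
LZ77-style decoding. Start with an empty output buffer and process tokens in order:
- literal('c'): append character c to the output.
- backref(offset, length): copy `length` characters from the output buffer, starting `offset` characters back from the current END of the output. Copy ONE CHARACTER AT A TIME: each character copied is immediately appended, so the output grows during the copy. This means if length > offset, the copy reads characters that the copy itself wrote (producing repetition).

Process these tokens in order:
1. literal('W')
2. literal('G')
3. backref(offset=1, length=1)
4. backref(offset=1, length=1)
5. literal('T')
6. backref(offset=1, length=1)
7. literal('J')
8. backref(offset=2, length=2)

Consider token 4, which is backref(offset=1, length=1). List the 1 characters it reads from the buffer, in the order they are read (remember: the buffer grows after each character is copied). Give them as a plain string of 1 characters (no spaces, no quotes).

Token 1: literal('W'). Output: "W"
Token 2: literal('G'). Output: "WG"
Token 3: backref(off=1, len=1). Copied 'G' from pos 1. Output: "WGG"
Token 4: backref(off=1, len=1). Buffer before: "WGG" (len 3)
  byte 1: read out[2]='G', append. Buffer now: "WGGG"

Answer: G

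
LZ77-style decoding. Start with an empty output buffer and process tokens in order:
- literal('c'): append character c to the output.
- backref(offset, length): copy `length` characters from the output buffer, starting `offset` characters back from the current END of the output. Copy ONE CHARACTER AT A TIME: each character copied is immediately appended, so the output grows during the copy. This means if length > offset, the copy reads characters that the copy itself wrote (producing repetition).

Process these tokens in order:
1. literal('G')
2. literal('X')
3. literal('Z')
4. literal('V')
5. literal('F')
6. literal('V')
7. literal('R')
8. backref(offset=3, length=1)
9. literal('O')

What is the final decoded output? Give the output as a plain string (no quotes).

Answer: GXZVFVRFO

Derivation:
Token 1: literal('G'). Output: "G"
Token 2: literal('X'). Output: "GX"
Token 3: literal('Z'). Output: "GXZ"
Token 4: literal('V'). Output: "GXZV"
Token 5: literal('F'). Output: "GXZVF"
Token 6: literal('V'). Output: "GXZVFV"
Token 7: literal('R'). Output: "GXZVFVR"
Token 8: backref(off=3, len=1). Copied 'F' from pos 4. Output: "GXZVFVRF"
Token 9: literal('O'). Output: "GXZVFVRFO"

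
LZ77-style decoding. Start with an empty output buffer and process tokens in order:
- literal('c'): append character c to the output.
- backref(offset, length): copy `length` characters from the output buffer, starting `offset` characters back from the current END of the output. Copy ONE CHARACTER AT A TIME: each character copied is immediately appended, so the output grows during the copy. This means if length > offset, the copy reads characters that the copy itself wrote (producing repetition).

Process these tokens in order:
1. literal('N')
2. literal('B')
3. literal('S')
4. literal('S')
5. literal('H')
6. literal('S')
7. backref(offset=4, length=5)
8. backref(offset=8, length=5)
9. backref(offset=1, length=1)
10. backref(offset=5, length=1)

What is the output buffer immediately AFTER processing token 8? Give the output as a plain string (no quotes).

Answer: NBSSHSSSHSSSHSSS

Derivation:
Token 1: literal('N'). Output: "N"
Token 2: literal('B'). Output: "NB"
Token 3: literal('S'). Output: "NBS"
Token 4: literal('S'). Output: "NBSS"
Token 5: literal('H'). Output: "NBSSH"
Token 6: literal('S'). Output: "NBSSHS"
Token 7: backref(off=4, len=5) (overlapping!). Copied 'SSHSS' from pos 2. Output: "NBSSHSSSHSS"
Token 8: backref(off=8, len=5). Copied 'SHSSS' from pos 3. Output: "NBSSHSSSHSSSHSSS"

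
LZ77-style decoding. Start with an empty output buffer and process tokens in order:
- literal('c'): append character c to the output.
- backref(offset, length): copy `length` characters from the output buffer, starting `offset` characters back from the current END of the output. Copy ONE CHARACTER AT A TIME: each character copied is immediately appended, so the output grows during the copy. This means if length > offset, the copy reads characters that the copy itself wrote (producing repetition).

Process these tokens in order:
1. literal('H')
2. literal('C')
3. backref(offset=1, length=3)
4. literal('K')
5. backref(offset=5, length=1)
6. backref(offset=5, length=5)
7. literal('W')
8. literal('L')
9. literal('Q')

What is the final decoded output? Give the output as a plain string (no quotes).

Answer: HCCCCKCCCCKCWLQ

Derivation:
Token 1: literal('H'). Output: "H"
Token 2: literal('C'). Output: "HC"
Token 3: backref(off=1, len=3) (overlapping!). Copied 'CCC' from pos 1. Output: "HCCCC"
Token 4: literal('K'). Output: "HCCCCK"
Token 5: backref(off=5, len=1). Copied 'C' from pos 1. Output: "HCCCCKC"
Token 6: backref(off=5, len=5). Copied 'CCCKC' from pos 2. Output: "HCCCCKCCCCKC"
Token 7: literal('W'). Output: "HCCCCKCCCCKCW"
Token 8: literal('L'). Output: "HCCCCKCCCCKCWL"
Token 9: literal('Q'). Output: "HCCCCKCCCCKCWLQ"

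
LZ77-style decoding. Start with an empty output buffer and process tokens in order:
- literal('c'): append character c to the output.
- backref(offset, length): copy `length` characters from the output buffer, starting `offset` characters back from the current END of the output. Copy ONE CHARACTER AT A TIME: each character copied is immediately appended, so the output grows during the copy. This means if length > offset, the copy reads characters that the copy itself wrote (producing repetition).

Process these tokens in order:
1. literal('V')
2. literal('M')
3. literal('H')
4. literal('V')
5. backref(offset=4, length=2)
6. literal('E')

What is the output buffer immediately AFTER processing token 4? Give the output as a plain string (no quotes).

Answer: VMHV

Derivation:
Token 1: literal('V'). Output: "V"
Token 2: literal('M'). Output: "VM"
Token 3: literal('H'). Output: "VMH"
Token 4: literal('V'). Output: "VMHV"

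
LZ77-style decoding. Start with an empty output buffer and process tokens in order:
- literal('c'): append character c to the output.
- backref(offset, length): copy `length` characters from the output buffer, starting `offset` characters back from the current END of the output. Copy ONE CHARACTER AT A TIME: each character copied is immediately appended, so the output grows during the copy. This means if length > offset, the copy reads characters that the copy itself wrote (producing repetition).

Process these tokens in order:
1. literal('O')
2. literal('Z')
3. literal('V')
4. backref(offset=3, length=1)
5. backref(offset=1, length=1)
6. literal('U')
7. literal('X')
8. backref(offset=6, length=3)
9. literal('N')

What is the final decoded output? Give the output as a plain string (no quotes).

Token 1: literal('O'). Output: "O"
Token 2: literal('Z'). Output: "OZ"
Token 3: literal('V'). Output: "OZV"
Token 4: backref(off=3, len=1). Copied 'O' from pos 0. Output: "OZVO"
Token 5: backref(off=1, len=1). Copied 'O' from pos 3. Output: "OZVOO"
Token 6: literal('U'). Output: "OZVOOU"
Token 7: literal('X'). Output: "OZVOOUX"
Token 8: backref(off=6, len=3). Copied 'ZVO' from pos 1. Output: "OZVOOUXZVO"
Token 9: literal('N'). Output: "OZVOOUXZVON"

Answer: OZVOOUXZVON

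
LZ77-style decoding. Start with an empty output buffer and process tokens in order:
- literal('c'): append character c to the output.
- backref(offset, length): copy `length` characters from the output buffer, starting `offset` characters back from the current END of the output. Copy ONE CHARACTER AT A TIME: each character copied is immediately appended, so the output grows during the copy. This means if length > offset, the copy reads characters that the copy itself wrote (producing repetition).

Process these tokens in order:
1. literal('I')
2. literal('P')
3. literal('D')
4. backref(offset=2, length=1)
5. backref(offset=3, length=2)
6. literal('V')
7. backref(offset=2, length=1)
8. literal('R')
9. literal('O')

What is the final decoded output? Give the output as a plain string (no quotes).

Answer: IPDPPDVDRO

Derivation:
Token 1: literal('I'). Output: "I"
Token 2: literal('P'). Output: "IP"
Token 3: literal('D'). Output: "IPD"
Token 4: backref(off=2, len=1). Copied 'P' from pos 1. Output: "IPDP"
Token 5: backref(off=3, len=2). Copied 'PD' from pos 1. Output: "IPDPPD"
Token 6: literal('V'). Output: "IPDPPDV"
Token 7: backref(off=2, len=1). Copied 'D' from pos 5. Output: "IPDPPDVD"
Token 8: literal('R'). Output: "IPDPPDVDR"
Token 9: literal('O'). Output: "IPDPPDVDRO"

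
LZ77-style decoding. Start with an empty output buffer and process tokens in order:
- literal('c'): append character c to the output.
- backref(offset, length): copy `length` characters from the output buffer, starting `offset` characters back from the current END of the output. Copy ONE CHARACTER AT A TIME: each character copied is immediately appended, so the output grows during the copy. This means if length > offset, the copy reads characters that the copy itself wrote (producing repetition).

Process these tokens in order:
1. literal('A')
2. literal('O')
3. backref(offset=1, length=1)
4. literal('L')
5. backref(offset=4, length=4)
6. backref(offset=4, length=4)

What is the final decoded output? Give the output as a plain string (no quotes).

Answer: AOOLAOOLAOOL

Derivation:
Token 1: literal('A'). Output: "A"
Token 2: literal('O'). Output: "AO"
Token 3: backref(off=1, len=1). Copied 'O' from pos 1. Output: "AOO"
Token 4: literal('L'). Output: "AOOL"
Token 5: backref(off=4, len=4). Copied 'AOOL' from pos 0. Output: "AOOLAOOL"
Token 6: backref(off=4, len=4). Copied 'AOOL' from pos 4. Output: "AOOLAOOLAOOL"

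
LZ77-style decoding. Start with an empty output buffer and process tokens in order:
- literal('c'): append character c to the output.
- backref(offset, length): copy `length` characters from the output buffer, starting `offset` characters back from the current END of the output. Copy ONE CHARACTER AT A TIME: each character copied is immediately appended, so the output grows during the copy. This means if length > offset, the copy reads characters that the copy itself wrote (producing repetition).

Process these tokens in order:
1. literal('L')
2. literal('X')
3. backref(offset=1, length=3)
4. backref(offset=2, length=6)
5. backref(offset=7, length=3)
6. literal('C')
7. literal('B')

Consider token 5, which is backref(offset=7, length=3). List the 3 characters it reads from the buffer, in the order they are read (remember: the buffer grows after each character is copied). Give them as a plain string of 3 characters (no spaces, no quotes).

Answer: XXX

Derivation:
Token 1: literal('L'). Output: "L"
Token 2: literal('X'). Output: "LX"
Token 3: backref(off=1, len=3) (overlapping!). Copied 'XXX' from pos 1. Output: "LXXXX"
Token 4: backref(off=2, len=6) (overlapping!). Copied 'XXXXXX' from pos 3. Output: "LXXXXXXXXXX"
Token 5: backref(off=7, len=3). Buffer before: "LXXXXXXXXXX" (len 11)
  byte 1: read out[4]='X', append. Buffer now: "LXXXXXXXXXXX"
  byte 2: read out[5]='X', append. Buffer now: "LXXXXXXXXXXXX"
  byte 3: read out[6]='X', append. Buffer now: "LXXXXXXXXXXXXX"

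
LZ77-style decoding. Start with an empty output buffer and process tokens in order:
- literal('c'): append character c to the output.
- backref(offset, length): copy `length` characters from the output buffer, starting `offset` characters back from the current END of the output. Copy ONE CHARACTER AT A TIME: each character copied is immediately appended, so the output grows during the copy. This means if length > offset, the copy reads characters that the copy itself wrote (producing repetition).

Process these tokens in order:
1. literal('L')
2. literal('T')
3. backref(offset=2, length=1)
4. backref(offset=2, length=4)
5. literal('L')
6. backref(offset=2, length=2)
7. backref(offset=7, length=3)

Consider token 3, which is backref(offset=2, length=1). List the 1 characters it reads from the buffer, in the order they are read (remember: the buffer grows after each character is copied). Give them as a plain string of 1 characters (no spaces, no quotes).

Token 1: literal('L'). Output: "L"
Token 2: literal('T'). Output: "LT"
Token 3: backref(off=2, len=1). Buffer before: "LT" (len 2)
  byte 1: read out[0]='L', append. Buffer now: "LTL"

Answer: L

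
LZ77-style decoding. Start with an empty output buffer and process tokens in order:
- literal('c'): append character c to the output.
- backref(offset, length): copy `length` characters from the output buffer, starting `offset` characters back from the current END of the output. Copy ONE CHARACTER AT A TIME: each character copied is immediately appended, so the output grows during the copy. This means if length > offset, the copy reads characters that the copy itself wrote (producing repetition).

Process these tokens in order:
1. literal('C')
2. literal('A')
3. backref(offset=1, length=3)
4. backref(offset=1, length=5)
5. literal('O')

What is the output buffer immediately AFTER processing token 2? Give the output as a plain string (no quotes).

Answer: CA

Derivation:
Token 1: literal('C'). Output: "C"
Token 2: literal('A'). Output: "CA"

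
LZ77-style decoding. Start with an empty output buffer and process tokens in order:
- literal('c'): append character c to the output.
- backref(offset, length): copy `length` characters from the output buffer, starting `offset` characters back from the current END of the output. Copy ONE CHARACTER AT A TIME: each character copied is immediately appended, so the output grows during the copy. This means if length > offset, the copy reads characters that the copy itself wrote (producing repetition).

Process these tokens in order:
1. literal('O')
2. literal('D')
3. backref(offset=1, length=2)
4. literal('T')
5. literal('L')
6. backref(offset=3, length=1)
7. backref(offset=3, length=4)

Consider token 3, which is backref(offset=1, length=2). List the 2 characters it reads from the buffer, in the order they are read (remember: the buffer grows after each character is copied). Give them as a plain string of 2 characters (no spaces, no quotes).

Token 1: literal('O'). Output: "O"
Token 2: literal('D'). Output: "OD"
Token 3: backref(off=1, len=2). Buffer before: "OD" (len 2)
  byte 1: read out[1]='D', append. Buffer now: "ODD"
  byte 2: read out[2]='D', append. Buffer now: "ODDD"

Answer: DD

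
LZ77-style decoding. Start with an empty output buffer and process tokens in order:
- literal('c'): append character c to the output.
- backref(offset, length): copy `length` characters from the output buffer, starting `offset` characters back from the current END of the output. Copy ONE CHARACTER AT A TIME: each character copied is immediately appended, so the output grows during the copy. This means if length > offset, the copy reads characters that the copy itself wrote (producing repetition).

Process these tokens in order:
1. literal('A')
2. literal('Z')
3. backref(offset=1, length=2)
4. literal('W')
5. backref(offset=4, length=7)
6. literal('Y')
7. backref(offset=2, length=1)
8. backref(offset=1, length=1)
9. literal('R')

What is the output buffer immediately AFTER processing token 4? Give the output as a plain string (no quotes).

Token 1: literal('A'). Output: "A"
Token 2: literal('Z'). Output: "AZ"
Token 3: backref(off=1, len=2) (overlapping!). Copied 'ZZ' from pos 1. Output: "AZZZ"
Token 4: literal('W'). Output: "AZZZW"

Answer: AZZZW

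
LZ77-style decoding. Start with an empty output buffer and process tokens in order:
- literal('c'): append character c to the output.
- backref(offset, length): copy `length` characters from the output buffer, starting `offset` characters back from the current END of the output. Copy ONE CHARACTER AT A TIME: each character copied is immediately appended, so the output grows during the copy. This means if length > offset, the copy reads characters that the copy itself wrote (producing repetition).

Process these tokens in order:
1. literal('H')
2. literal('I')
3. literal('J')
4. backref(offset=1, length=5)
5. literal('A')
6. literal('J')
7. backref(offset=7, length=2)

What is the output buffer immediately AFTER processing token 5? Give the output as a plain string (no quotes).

Answer: HIJJJJJJA

Derivation:
Token 1: literal('H'). Output: "H"
Token 2: literal('I'). Output: "HI"
Token 3: literal('J'). Output: "HIJ"
Token 4: backref(off=1, len=5) (overlapping!). Copied 'JJJJJ' from pos 2. Output: "HIJJJJJJ"
Token 5: literal('A'). Output: "HIJJJJJJA"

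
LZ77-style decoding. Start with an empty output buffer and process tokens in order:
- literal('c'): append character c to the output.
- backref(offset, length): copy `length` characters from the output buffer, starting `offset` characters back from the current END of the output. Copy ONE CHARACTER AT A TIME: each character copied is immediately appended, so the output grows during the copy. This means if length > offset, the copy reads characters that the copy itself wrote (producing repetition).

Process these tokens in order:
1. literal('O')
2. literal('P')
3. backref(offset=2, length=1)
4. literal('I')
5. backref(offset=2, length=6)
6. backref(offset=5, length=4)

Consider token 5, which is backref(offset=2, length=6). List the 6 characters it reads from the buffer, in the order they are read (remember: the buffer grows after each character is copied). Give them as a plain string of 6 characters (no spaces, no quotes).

Token 1: literal('O'). Output: "O"
Token 2: literal('P'). Output: "OP"
Token 3: backref(off=2, len=1). Copied 'O' from pos 0. Output: "OPO"
Token 4: literal('I'). Output: "OPOI"
Token 5: backref(off=2, len=6). Buffer before: "OPOI" (len 4)
  byte 1: read out[2]='O', append. Buffer now: "OPOIO"
  byte 2: read out[3]='I', append. Buffer now: "OPOIOI"
  byte 3: read out[4]='O', append. Buffer now: "OPOIOIO"
  byte 4: read out[5]='I', append. Buffer now: "OPOIOIOI"
  byte 5: read out[6]='O', append. Buffer now: "OPOIOIOIO"
  byte 6: read out[7]='I', append. Buffer now: "OPOIOIOIOI"

Answer: OIOIOI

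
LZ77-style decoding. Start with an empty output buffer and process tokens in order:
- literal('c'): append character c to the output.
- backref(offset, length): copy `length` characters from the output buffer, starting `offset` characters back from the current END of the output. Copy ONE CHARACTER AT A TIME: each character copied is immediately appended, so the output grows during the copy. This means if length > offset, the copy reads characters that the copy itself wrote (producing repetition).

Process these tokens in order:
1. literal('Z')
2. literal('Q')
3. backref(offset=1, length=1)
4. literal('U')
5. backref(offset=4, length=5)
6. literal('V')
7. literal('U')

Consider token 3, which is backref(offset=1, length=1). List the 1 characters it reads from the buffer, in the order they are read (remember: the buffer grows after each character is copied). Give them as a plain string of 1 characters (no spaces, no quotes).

Answer: Q

Derivation:
Token 1: literal('Z'). Output: "Z"
Token 2: literal('Q'). Output: "ZQ"
Token 3: backref(off=1, len=1). Buffer before: "ZQ" (len 2)
  byte 1: read out[1]='Q', append. Buffer now: "ZQQ"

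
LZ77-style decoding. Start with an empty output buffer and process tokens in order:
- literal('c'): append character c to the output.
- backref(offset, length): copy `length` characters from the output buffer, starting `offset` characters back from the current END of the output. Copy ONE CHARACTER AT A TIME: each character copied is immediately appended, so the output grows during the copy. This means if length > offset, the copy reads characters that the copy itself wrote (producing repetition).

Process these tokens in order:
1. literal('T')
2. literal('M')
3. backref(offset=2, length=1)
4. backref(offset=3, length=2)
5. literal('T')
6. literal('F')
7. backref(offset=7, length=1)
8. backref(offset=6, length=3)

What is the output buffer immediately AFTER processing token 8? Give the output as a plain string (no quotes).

Answer: TMTTMTFTTTM

Derivation:
Token 1: literal('T'). Output: "T"
Token 2: literal('M'). Output: "TM"
Token 3: backref(off=2, len=1). Copied 'T' from pos 0. Output: "TMT"
Token 4: backref(off=3, len=2). Copied 'TM' from pos 0. Output: "TMTTM"
Token 5: literal('T'). Output: "TMTTMT"
Token 6: literal('F'). Output: "TMTTMTF"
Token 7: backref(off=7, len=1). Copied 'T' from pos 0. Output: "TMTTMTFT"
Token 8: backref(off=6, len=3). Copied 'TTM' from pos 2. Output: "TMTTMTFTTTM"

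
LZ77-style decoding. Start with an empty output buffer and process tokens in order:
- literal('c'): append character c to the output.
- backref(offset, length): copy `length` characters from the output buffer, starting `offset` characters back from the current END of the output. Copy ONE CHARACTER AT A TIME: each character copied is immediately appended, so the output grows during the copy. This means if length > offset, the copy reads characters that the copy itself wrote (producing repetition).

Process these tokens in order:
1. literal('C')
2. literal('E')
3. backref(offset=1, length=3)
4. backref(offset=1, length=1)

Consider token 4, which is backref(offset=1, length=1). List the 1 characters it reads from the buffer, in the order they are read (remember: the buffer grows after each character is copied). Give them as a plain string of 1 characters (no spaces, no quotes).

Answer: E

Derivation:
Token 1: literal('C'). Output: "C"
Token 2: literal('E'). Output: "CE"
Token 3: backref(off=1, len=3) (overlapping!). Copied 'EEE' from pos 1. Output: "CEEEE"
Token 4: backref(off=1, len=1). Buffer before: "CEEEE" (len 5)
  byte 1: read out[4]='E', append. Buffer now: "CEEEEE"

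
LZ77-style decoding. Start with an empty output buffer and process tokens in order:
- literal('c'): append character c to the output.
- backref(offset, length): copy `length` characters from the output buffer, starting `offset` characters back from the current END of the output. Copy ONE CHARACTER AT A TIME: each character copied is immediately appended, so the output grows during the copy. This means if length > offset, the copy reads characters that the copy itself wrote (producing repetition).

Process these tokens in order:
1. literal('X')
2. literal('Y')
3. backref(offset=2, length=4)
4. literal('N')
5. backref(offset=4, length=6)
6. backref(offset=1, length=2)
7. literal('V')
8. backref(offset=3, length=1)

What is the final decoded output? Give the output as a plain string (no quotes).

Answer: XYXYXYNYXYNYXXXVX

Derivation:
Token 1: literal('X'). Output: "X"
Token 2: literal('Y'). Output: "XY"
Token 3: backref(off=2, len=4) (overlapping!). Copied 'XYXY' from pos 0. Output: "XYXYXY"
Token 4: literal('N'). Output: "XYXYXYN"
Token 5: backref(off=4, len=6) (overlapping!). Copied 'YXYNYX' from pos 3. Output: "XYXYXYNYXYNYX"
Token 6: backref(off=1, len=2) (overlapping!). Copied 'XX' from pos 12. Output: "XYXYXYNYXYNYXXX"
Token 7: literal('V'). Output: "XYXYXYNYXYNYXXXV"
Token 8: backref(off=3, len=1). Copied 'X' from pos 13. Output: "XYXYXYNYXYNYXXXVX"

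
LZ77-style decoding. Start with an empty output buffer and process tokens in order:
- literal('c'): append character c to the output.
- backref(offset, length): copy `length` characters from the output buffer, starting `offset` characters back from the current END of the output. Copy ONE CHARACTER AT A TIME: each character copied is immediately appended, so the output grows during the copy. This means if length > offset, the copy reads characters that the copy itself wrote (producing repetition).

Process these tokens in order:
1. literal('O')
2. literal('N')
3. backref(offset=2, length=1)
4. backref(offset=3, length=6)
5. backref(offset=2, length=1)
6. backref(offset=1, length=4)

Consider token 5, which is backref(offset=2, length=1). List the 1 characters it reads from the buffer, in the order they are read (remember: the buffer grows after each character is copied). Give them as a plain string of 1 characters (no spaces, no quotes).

Token 1: literal('O'). Output: "O"
Token 2: literal('N'). Output: "ON"
Token 3: backref(off=2, len=1). Copied 'O' from pos 0. Output: "ONO"
Token 4: backref(off=3, len=6) (overlapping!). Copied 'ONOONO' from pos 0. Output: "ONOONOONO"
Token 5: backref(off=2, len=1). Buffer before: "ONOONOONO" (len 9)
  byte 1: read out[7]='N', append. Buffer now: "ONOONOONON"

Answer: N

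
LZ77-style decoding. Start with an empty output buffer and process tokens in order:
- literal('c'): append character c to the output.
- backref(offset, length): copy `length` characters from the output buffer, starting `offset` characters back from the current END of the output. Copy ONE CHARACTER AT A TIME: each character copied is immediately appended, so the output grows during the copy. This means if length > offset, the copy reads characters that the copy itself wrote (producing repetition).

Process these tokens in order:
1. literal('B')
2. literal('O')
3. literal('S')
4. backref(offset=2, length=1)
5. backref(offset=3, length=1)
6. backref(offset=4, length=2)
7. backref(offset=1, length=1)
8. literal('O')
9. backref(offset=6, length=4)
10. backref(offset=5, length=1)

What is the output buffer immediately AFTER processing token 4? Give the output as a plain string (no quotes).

Token 1: literal('B'). Output: "B"
Token 2: literal('O'). Output: "BO"
Token 3: literal('S'). Output: "BOS"
Token 4: backref(off=2, len=1). Copied 'O' from pos 1. Output: "BOSO"

Answer: BOSO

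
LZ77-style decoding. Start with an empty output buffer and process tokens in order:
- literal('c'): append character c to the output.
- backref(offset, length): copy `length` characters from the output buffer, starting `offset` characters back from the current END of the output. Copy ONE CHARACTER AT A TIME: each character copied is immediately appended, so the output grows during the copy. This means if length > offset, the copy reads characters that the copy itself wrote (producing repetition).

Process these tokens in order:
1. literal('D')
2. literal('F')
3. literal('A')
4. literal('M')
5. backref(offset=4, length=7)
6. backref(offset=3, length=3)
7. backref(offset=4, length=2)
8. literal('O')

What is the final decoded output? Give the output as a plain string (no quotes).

Token 1: literal('D'). Output: "D"
Token 2: literal('F'). Output: "DF"
Token 3: literal('A'). Output: "DFA"
Token 4: literal('M'). Output: "DFAM"
Token 5: backref(off=4, len=7) (overlapping!). Copied 'DFAMDFA' from pos 0. Output: "DFAMDFAMDFA"
Token 6: backref(off=3, len=3). Copied 'DFA' from pos 8. Output: "DFAMDFAMDFADFA"
Token 7: backref(off=4, len=2). Copied 'AD' from pos 10. Output: "DFAMDFAMDFADFAAD"
Token 8: literal('O'). Output: "DFAMDFAMDFADFAADO"

Answer: DFAMDFAMDFADFAADO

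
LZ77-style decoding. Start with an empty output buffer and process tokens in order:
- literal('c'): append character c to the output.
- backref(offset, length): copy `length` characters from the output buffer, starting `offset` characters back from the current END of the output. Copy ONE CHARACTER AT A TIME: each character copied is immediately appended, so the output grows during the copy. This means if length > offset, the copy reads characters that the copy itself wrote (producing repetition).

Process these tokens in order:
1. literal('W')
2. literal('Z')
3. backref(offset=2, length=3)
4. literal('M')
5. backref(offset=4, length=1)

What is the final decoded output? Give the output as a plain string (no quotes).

Answer: WZWZWMW

Derivation:
Token 1: literal('W'). Output: "W"
Token 2: literal('Z'). Output: "WZ"
Token 3: backref(off=2, len=3) (overlapping!). Copied 'WZW' from pos 0. Output: "WZWZW"
Token 4: literal('M'). Output: "WZWZWM"
Token 5: backref(off=4, len=1). Copied 'W' from pos 2. Output: "WZWZWMW"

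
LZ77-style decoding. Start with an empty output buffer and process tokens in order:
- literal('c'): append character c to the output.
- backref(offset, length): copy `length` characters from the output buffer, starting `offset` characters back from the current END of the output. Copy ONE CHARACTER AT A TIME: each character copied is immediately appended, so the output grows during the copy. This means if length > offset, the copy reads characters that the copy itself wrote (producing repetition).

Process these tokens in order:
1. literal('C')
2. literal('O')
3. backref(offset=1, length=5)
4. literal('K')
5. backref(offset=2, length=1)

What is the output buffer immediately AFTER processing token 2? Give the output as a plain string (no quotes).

Answer: CO

Derivation:
Token 1: literal('C'). Output: "C"
Token 2: literal('O'). Output: "CO"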